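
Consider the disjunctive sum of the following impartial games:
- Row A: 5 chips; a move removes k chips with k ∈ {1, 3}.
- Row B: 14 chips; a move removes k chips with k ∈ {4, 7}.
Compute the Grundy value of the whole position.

1

Grundy values for row A (subtraction set {1, 3}):
g(0) = mex{} = 0
g(1) = mex{0} = 1
g(2) = mex{1} = 0
g(3) = mex{0} = 1
g(4) = mex{1} = 0
g(5) = mex{0} = 1
So g(5) = 1.
For row B, compute g(0), g(1), … with moves {4, 7}:
g(0) = mex{} = 0
g(1) = mex{} = 0
g(2) = mex{} = 0
g(3) = mex{} = 0
g(4) = mex{0} = 1
g(5) = mex{0} = 1
g(6) = mex{0} = 1
g(7) = mex{0} = 1
g(8) = mex{0,1} = 2
g(9) = mex{0,1} = 2
g(10) = mex{0,1} = 2
g(11) = mex{1} = 0
g(12) = mex{1,2} = 0
g(13) = mex{1,2} = 0
g(14) = mex{1,2} = 0
So g(14) = 0.
By the Sprague-Grundy theorem, the Grundy value of a sum of independent games is the XOR of the component values.
Combined value = 1 ⊕ 0 = 1.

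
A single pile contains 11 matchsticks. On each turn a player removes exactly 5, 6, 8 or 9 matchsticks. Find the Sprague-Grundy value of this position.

Grundy values for subtraction set {5, 6, 8, 9}:
g(0) = mex{} = 0
g(1) = mex{} = 0
g(2) = mex{} = 0
g(3) = mex{} = 0
g(4) = mex{} = 0
g(5) = mex{0} = 1
g(6) = mex{0} = 1
g(7) = mex{0} = 1
g(8) = mex{0} = 1
g(9) = mex{0} = 1
g(10) = mex{0,1} = 2
g(11) = mex{0,1} = 2
So g(11) = 2.

2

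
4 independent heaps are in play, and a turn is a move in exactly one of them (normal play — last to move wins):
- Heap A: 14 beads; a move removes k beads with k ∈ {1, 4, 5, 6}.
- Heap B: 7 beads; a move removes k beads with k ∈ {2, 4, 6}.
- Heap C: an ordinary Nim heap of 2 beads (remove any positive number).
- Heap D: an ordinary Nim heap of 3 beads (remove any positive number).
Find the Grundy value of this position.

1

Build the Grundy sequence for heap A with g(k) = mex{g(k−s) : s ∈ {1, 4, 5, 6}, s ≤ k}:
k:     0  1  2  3  4  5  6  7  8  9 10 11 12 13 14
g(k):  0  1  0  1  2  3  2  3  4  0  1  0  1  2  3
So g(14) = 3.
Grundy values for heap B (subtraction set {2, 4, 6}):
g(0) = mex{} = 0
g(1) = mex{} = 0
g(2) = mex{0} = 1
g(3) = mex{0} = 1
g(4) = mex{0,1} = 2
g(5) = mex{0,1} = 2
g(6) = mex{0,1,2} = 3
g(7) = mex{0,1,2} = 3
So g(7) = 3.
Heap C is a plain Nim heap of size 2, so its Grundy value is 2.
Heap D is a plain Nim heap of size 3, so its Grundy value is 3.
The value of a disjunctive sum is the nim-sum of the parts.
Combined value = 3 XOR 3 XOR 2 XOR 3 = 1.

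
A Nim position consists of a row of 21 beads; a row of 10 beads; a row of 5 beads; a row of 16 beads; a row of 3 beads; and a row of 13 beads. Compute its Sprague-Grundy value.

Write each in binary and XOR column by column:
  10101  (21)
  01010  (10)
  00101  (5)
  10000  (16)
  00011  (3)
  01101  (13)
  -----
  00100  (4)

4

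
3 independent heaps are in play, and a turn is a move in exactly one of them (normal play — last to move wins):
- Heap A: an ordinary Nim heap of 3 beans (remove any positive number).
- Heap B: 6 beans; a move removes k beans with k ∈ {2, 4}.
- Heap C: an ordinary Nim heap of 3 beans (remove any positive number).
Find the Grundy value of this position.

Heap A is a plain Nim heap of size 3, so its Grundy value is 3.
Build the Grundy sequence for heap B with g(k) = mex{g(k−s) : s ∈ {2, 4}, s ≤ k}:
k:     0  1  2  3  4  5  6
g(k):  0  0  1  1  2  2  0
So g(6) = 0.
Heap C is a plain Nim heap of size 3, so its Grundy value is 3.
The value of a disjunctive sum is the nim-sum of the parts.
Combined value = 3 ⊕ 0 ⊕ 3 = 0.

0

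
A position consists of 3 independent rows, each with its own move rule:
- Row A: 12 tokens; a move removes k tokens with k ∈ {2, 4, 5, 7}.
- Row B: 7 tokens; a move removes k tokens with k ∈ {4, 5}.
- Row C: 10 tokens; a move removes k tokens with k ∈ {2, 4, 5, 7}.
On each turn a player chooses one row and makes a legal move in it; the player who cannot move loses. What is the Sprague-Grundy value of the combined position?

Build the Grundy sequence for row A with g(k) = mex{g(k−s) : s ∈ {2, 4, 5, 7}, s ≤ k}:
g(0) = mex{} = 0
g(1) = mex{} = 0
g(2) = mex{0} = 1
g(3) = mex{0} = 1
g(4) = mex{0,1} = 2
g(5) = mex{0,1} = 2
g(6) = mex{0,1,2} = 3
g(7) = mex{0,1,2} = 3
g(8) = mex{0,1,2,3} = 4
g(9) = mex{1,2,3} = 0
g(10) = mex{1,2,3,4} = 0
g(11) = mex{0,2,3} = 1
g(12) = mex{0,2,3,4} = 1
So g(12) = 1.
Grundy values for row B (subtraction set {4, 5}):
k:     0  1  2  3  4  5  6  7
g(k):  0  0  0  0  1  1  1  1
So g(7) = 1.
Grundy values for row C (subtraction set {2, 4, 5, 7}):
g(0) = mex{} = 0
g(1) = mex{} = 0
g(2) = mex{0} = 1
g(3) = mex{0} = 1
g(4) = mex{0,1} = 2
g(5) = mex{0,1} = 2
g(6) = mex{0,1,2} = 3
g(7) = mex{0,1,2} = 3
g(8) = mex{0,1,2,3} = 4
g(9) = mex{1,2,3} = 0
g(10) = mex{1,2,3,4} = 0
So g(10) = 0.
The value of a disjunctive sum is the nim-sum of the parts.
Combined value = 1 ⊕ 1 ⊕ 0 = 0.

0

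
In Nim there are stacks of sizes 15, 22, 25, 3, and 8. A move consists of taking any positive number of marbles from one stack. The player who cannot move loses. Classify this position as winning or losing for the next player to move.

Winning position

Nim-sum: 15 ⊕ 22 ⊕ 25 ⊕ 3 ⊕ 8 = 11.
The nim-sum is 11 ≠ 0, so this is an N-position: the player to move can win.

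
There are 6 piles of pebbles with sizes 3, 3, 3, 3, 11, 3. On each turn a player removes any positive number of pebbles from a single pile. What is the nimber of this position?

Compute the nim-sum pairwise:
3 ^ 3 = 0
0 ^ 3 = 3
3 ^ 3 = 0
0 ^ 11 = 11
11 ^ 3 = 8

8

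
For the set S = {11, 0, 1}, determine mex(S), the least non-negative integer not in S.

2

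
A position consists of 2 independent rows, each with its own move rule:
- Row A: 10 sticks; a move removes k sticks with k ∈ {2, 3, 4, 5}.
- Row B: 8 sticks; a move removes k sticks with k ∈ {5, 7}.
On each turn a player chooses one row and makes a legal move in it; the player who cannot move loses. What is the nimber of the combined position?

Build the Grundy sequence for row A with g(k) = mex{g(k−s) : s ∈ {2, 3, 4, 5}, s ≤ k}:
g(0) = mex{} = 0
g(1) = mex{} = 0
g(2) = mex{0} = 1
g(3) = mex{0} = 1
g(4) = mex{0,1} = 2
g(5) = mex{0,1} = 2
g(6) = mex{0,1,2} = 3
g(7) = mex{1,2} = 0
g(8) = mex{1,2,3} = 0
g(9) = mex{0,2,3} = 1
g(10) = mex{0,2,3} = 1
So g(10) = 1.
For row B, compute g(0), g(1), … with moves {5, 7}:
g(0) = mex{} = 0
g(1) = mex{} = 0
g(2) = mex{} = 0
g(3) = mex{} = 0
g(4) = mex{} = 0
g(5) = mex{0} = 1
g(6) = mex{0} = 1
g(7) = mex{0} = 1
g(8) = mex{0} = 1
So g(8) = 1.
By the Sprague-Grundy theorem, the Grundy value of a sum of independent games is the XOR of the component values.
Combined value = 1 XOR 1 = 0.

0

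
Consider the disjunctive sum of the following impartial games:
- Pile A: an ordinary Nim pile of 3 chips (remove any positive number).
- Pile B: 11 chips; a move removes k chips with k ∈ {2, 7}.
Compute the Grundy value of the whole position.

2

Pile A is a plain Nim pile of size 3, so its Grundy value is 3.
For pile B, compute g(0), g(1), … with moves {2, 7}:
k:     0  1  2  3  4  5  6  7  8  9 10 11
g(k):  0  0  1  1  0  0  1  1  2  0  0  1
So g(11) = 1.
The value of a disjunctive sum is the nim-sum of the parts.
Combined value = 3 XOR 1 = 2.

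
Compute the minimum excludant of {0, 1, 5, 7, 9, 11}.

The values 0, 1 are all present; 2 is the first non-negative integer missing from the set.

2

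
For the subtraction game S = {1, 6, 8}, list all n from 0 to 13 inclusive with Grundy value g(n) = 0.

0, 2, 4, 7, 9, 11

Grundy values for subtraction set {1, 6, 8}:
g(0) = mex{} = 0
g(1) = mex{0} = 1
g(2) = mex{1} = 0
g(3) = mex{0} = 1
g(4) = mex{1} = 0
g(5) = mex{0} = 1
g(6) = mex{0,1} = 2
g(7) = mex{1,2} = 0
g(8) = mex{0} = 1
g(9) = mex{1} = 0
g(10) = mex{0} = 1
g(11) = mex{1} = 0
g(12) = mex{0,2} = 1
g(13) = mex{0,1} = 2
The P-positions (g = 0) in 0..13 are 0, 2, 4, 7, 9, 11.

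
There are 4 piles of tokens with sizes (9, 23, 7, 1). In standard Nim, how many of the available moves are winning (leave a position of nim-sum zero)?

1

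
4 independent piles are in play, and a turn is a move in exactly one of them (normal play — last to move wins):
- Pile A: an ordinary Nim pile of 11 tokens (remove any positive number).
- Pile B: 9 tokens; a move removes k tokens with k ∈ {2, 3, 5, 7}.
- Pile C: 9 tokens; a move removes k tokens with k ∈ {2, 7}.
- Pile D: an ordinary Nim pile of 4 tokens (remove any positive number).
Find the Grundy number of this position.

Pile A is a plain Nim pile of size 11, so its Grundy value is 11.
For pile B, compute g(0), g(1), … with moves {2, 3, 5, 7}:
g(0) = mex{} = 0
g(1) = mex{} = 0
g(2) = mex{0} = 1
g(3) = mex{0} = 1
g(4) = mex{0,1} = 2
g(5) = mex{0,1} = 2
g(6) = mex{0,1,2} = 3
g(7) = mex{0,1,2} = 3
g(8) = mex{0,1,2,3} = 4
g(9) = mex{1,2,3} = 0
So g(9) = 0.
For pile C, compute g(0), g(1), … with moves {2, 7}:
k:     0  1  2  3  4  5  6  7  8  9
g(k):  0  0  1  1  0  0  1  1  2  0
So g(9) = 0.
Pile D is a plain Nim pile of size 4, so its Grundy value is 4.
By the Sprague-Grundy theorem, the Grundy value of a sum of independent games is the XOR of the component values.
Combined value = 11 XOR 0 XOR 0 XOR 4 = 15.

15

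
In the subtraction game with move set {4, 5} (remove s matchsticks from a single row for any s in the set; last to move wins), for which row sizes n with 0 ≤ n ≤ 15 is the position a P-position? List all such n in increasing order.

0, 1, 2, 3, 9, 10, 11, 12

Compute g(0), g(1), … for moves {4, 5}:
k:     0  1  2  3  4  5  6  7  8  9 10 11 12 13 14 15
g(k):  0  0  0  0  1  1  1  1  2  0  0  0  0  1  1  1
The P-positions (g = 0) in 0..15 are 0, 1, 2, 3, 9, 10, 11, 12.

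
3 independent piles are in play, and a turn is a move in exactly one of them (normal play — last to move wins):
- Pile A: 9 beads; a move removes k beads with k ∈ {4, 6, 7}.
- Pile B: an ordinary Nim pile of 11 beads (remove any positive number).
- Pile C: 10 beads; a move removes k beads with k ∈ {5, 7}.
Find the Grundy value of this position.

Build the Grundy sequence for pile A with g(k) = mex{g(k−s) : s ∈ {4, 6, 7}, s ≤ k}:
k:     0  1  2  3  4  5  6  7  8  9
g(k):  0  0  0  0  1  1  1  1  2  2
So g(9) = 2.
Pile B is a plain Nim pile of size 11, so its Grundy value is 11.
Build the Grundy sequence for pile C with g(k) = mex{g(k−s) : s ∈ {5, 7}, s ≤ k}:
k:     0  1  2  3  4  5  6  7  8  9 10
g(k):  0  0  0  0  0  1  1  1  1  1  2
So g(10) = 2.
The value of a disjunctive sum is the nim-sum of the parts.
Combined value = 2 ⊕ 11 ⊕ 2 = 11.

11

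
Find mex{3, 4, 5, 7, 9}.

0

0 is not in the set, so the mex is 0.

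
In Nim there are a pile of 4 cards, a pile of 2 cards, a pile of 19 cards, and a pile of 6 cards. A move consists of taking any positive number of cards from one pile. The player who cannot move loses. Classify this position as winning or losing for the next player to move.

Winning position

Write each in binary and XOR column by column:
  00100  (4)
  00010  (2)
  10011  (19)
  00110  (6)
  -----
  10011  (19)
The nim-sum is 19 ≠ 0, so this is an N-position: the player to move can win.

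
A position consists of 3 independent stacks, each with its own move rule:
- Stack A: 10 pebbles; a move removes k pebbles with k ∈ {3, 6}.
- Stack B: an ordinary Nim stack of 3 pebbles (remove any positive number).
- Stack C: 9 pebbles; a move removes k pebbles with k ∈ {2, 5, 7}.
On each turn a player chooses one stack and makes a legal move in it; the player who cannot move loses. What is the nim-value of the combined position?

For stack A, compute g(0), g(1), … with moves {3, 6}:
g(0) = mex{} = 0
g(1) = mex{} = 0
g(2) = mex{} = 0
g(3) = mex{0} = 1
g(4) = mex{0} = 1
g(5) = mex{0} = 1
g(6) = mex{0,1} = 2
g(7) = mex{0,1} = 2
g(8) = mex{0,1} = 2
g(9) = mex{1,2} = 0
g(10) = mex{1,2} = 0
So g(10) = 0.
Stack B is a plain Nim stack of size 3, so its Grundy value is 3.
For stack C, compute g(0), g(1), … with moves {2, 5, 7}:
k:     0  1  2  3  4  5  6  7  8  9
g(k):  0  0  1  1  0  2  1  3  2  2
So g(9) = 2.
The value of a disjunctive sum is the nim-sum of the parts.
Combined value = 0 XOR 3 XOR 2 = 1.

1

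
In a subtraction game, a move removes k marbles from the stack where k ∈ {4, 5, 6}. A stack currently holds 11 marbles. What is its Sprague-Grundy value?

0

Grundy values for subtraction set {4, 5, 6}:
k:     0  1  2  3  4  5  6  7  8  9 10 11
g(k):  0  0  0  0  1  1  1  1  2  2  0  0
So g(11) = 0.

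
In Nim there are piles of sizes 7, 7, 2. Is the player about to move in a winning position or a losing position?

Winning position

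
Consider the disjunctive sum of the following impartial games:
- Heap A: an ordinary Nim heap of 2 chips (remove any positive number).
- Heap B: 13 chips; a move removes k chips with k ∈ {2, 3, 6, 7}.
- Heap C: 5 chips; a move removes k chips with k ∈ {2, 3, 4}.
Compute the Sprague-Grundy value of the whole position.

2

Heap A is a plain Nim heap of size 2, so its Grundy value is 2.
Build the Grundy sequence for heap B with g(k) = mex{g(k−s) : s ∈ {2, 3, 6, 7}, s ≤ k}:
k:     0  1  2  3  4  5  6  7  8  9 10 11 12 13
g(k):  0  0  1  1  2  0  3  1  2  0  0  1  1  2
So g(13) = 2.
For heap C, compute g(0), g(1), … with moves {2, 3, 4}:
k:     0  1  2  3  4  5
g(k):  0  0  1  1  2  2
So g(5) = 2.
The value of a disjunctive sum is the nim-sum of the parts.
Combined value = 2 XOR 2 XOR 2 = 2.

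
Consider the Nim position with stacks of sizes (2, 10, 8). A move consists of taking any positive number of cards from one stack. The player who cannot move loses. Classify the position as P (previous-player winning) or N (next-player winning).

Compute the nim-sum pairwise:
2 ⊕ 10 = 8
8 ⊕ 8 = 0
The nim-sum is 0, so this is a P-position: the player to move is in a losing position under optimal play.

P-position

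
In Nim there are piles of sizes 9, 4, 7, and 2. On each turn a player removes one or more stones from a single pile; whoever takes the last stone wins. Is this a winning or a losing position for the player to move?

Winning position

Nim-sum: 9 XOR 4 XOR 7 XOR 2 = 8.
The nim-sum is 8 ≠ 0, so this is an N-position: the player to move can win.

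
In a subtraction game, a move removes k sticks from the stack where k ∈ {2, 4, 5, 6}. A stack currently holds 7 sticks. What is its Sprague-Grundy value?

3

Build the Grundy sequence with g(k) = mex{g(k−s) : s ∈ {2, 4, 5, 6}, s ≤ k}:
k:     0  1  2  3  4  5  6  7
g(k):  0  0  1  1  2  2  3  3
So g(7) = 3.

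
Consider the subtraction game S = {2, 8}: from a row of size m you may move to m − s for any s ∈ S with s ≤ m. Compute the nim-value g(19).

Grundy values for subtraction set {2, 8}:
k:     0  1  2  3  4  5  6  7  8  9 10 11 12 13 14 15 16 17 18 19
g(k):  0  0  1  1  0  0  1  1  2  2  0  0  1  1  0  0  1  1  2  2
So g(19) = 2.

2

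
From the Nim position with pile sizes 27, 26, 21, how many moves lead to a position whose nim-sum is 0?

Write each in binary and XOR column by column:
  11011  (27)
  11010  (26)
  10101  (21)
  -----
  10100  (20)
The overall nim-sum is X = 20. A pile of size p has a winning move iff p XOR X < p (reduce it to p XOR X).
  27: 27 XOR 20 = 15 < 27 — winning move (to 15).
  26: 26 XOR 20 = 14 < 26 — winning move (to 14).
  21: 21 XOR 20 = 1 < 21 — winning move (to 1).
That gives 3 winning moves.

3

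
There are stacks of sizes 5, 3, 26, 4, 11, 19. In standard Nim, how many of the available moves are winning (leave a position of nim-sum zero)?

0

Bitwise XOR of the heap sizes:
  00101  (5)
  00011  (3)
  11010  (26)
  00100  (4)
  01011  (11)
  10011  (19)
  -----
  00000  (0)
The nim-sum is already 0, so every move leaves a nonzero nim-sum — there are no winning moves.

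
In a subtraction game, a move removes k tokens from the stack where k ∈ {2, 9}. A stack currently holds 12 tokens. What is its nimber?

0

Grundy values for subtraction set {2, 9}:
g(0) = mex{} = 0
g(1) = mex{} = 0
g(2) = mex{0} = 1
g(3) = mex{0} = 1
g(4) = mex{1} = 0
g(5) = mex{1} = 0
g(6) = mex{0} = 1
g(7) = mex{0} = 1
g(8) = mex{1} = 0
g(9) = mex{0,1} = 2
g(10) = mex{0} = 1
g(11) = mex{1,2} = 0
g(12) = mex{1} = 0
So g(12) = 0.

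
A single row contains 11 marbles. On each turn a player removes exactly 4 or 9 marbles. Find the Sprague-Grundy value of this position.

Grundy values for subtraction set {4, 9}:
g(0) = mex{} = 0
g(1) = mex{} = 0
g(2) = mex{} = 0
g(3) = mex{} = 0
g(4) = mex{0} = 1
g(5) = mex{0} = 1
g(6) = mex{0} = 1
g(7) = mex{0} = 1
g(8) = mex{1} = 0
g(9) = mex{0,1} = 2
g(10) = mex{0,1} = 2
g(11) = mex{0,1} = 2
So g(11) = 2.

2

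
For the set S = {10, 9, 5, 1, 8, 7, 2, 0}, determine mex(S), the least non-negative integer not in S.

The values 0, 1, 2 are all present; 3 is the first non-negative integer missing from the set.

3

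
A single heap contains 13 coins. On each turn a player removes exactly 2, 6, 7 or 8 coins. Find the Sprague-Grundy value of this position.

Grundy values for subtraction set {2, 6, 7, 8}:
g(0) = mex{} = 0
g(1) = mex{} = 0
g(2) = mex{0} = 1
g(3) = mex{0} = 1
g(4) = mex{1} = 0
g(5) = mex{1} = 0
g(6) = mex{0} = 1
g(7) = mex{0} = 1
g(8) = mex{0,1} = 2
g(9) = mex{0,1} = 2
g(10) = mex{0,1,2} = 3
g(11) = mex{0,1,2} = 3
g(12) = mex{0,1,3} = 2
g(13) = mex{0,1,3} = 2
So g(13) = 2.

2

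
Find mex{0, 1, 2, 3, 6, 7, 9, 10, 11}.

The values 0, 1, 2, 3 are all present; 4 is the first non-negative integer missing from the set.

4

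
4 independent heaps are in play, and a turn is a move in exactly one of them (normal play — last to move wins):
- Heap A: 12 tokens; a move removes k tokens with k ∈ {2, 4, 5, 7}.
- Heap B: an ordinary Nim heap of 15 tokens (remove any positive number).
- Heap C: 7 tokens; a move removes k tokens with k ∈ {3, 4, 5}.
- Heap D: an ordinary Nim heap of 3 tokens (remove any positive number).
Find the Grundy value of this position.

Grundy values for heap A (subtraction set {2, 4, 5, 7}):
k:     0  1  2  3  4  5  6  7  8  9 10 11 12
g(k):  0  0  1  1  2  2  3  3  4  0  0  1  1
So g(12) = 1.
Heap B is a plain Nim heap of size 15, so its Grundy value is 15.
Grundy values for heap C (subtraction set {3, 4, 5}):
k:     0  1  2  3  4  5  6  7
g(k):  0  0  0  1  1  1  2  2
So g(7) = 2.
Heap D is a plain Nim heap of size 3, so its Grundy value is 3.
The value of a disjunctive sum is the nim-sum of the parts.
Combined value = 1 ⊕ 15 ⊕ 2 ⊕ 3 = 15.

15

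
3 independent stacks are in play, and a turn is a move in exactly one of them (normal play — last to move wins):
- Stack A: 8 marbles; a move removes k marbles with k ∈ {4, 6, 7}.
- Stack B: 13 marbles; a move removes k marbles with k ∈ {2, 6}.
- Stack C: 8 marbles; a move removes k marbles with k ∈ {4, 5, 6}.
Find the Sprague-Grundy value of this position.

0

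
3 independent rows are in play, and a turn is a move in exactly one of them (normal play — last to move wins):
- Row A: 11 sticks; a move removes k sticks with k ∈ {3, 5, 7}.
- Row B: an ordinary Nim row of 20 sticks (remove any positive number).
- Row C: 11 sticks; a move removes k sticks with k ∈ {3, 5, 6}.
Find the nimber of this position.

For row A, compute g(0), g(1), … with moves {3, 5, 7}:
g(0) = mex{} = 0
g(1) = mex{} = 0
g(2) = mex{} = 0
g(3) = mex{0} = 1
g(4) = mex{0} = 1
g(5) = mex{0} = 1
g(6) = mex{0,1} = 2
g(7) = mex{0,1} = 2
g(8) = mex{0,1} = 2
g(9) = mex{0,1,2} = 3
g(10) = mex{1,2} = 0
g(11) = mex{1,2} = 0
So g(11) = 0.
Row B is a plain Nim row of size 20, so its Grundy value is 20.
For row C, compute g(0), g(1), … with moves {3, 5, 6}:
k:     0  1  2  3  4  5  6  7  8  9 10 11
g(k):  0  0  0  1  1  1  2  2  2  0  0  0
So g(11) = 0.
The value of a disjunctive sum is the nim-sum of the parts.
Combined value = 0 XOR 20 XOR 0 = 20.

20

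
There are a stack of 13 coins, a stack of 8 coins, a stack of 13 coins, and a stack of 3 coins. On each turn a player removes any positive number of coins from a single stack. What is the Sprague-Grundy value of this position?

Compute the nim-sum pairwise:
13 ^ 8 = 5
5 ^ 13 = 8
8 ^ 3 = 11

11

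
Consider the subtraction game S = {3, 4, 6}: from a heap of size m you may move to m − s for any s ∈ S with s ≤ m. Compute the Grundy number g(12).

1

Compute g(0), g(1), … for moves {3, 4, 6}:
k:     0  1  2  3  4  5  6  7  8  9 10 11 12
g(k):  0  0  0  1  1  1  2  2  2  0  0  0  1
So g(12) = 1.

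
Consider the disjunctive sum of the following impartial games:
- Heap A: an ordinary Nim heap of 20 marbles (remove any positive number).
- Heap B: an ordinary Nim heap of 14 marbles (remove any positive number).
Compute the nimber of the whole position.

26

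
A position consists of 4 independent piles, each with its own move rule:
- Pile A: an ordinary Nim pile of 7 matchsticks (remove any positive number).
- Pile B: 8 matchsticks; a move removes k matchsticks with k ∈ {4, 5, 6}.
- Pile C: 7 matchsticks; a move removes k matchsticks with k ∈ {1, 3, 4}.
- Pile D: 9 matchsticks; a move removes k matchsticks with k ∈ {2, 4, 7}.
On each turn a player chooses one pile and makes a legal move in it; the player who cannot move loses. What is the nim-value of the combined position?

Pile A is a plain Nim pile of size 7, so its Grundy value is 7.
For pile B, compute g(0), g(1), … with moves {4, 5, 6}:
k:     0  1  2  3  4  5  6  7  8
g(k):  0  0  0  0  1  1  1  1  2
So g(8) = 2.
Grundy values for pile C (subtraction set {1, 3, 4}):
g(0) = mex{} = 0
g(1) = mex{0} = 1
g(2) = mex{1} = 0
g(3) = mex{0} = 1
g(4) = mex{0,1} = 2
g(5) = mex{0,1,2} = 3
g(6) = mex{0,1,3} = 2
g(7) = mex{1,2} = 0
So g(7) = 0.
Grundy values for pile D (subtraction set {2, 4, 7}):
k:     0  1  2  3  4  5  6  7  8  9
g(k):  0  0  1  1  2  2  0  3  1  0
So g(9) = 0.
The value of a disjunctive sum is the nim-sum of the parts.
Combined value = 7 XOR 2 XOR 0 XOR 0 = 5.

5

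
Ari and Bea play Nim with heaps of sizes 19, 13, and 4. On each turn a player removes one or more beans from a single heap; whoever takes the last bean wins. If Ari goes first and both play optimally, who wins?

Ari wins

Write each in binary and XOR column by column:
  10011  (19)
  01101  (13)
  00100  (4)
  -----
  11010  (26)
The nim-sum is 26 ≠ 0, so this is an N-position: the player to move can win; Ari has a winning move.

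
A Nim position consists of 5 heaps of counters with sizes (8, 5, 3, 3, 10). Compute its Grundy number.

7

Write each in binary and XOR column by column:
  1000  (8)
  0101  (5)
  0011  (3)
  0011  (3)
  1010  (10)
  ----
  0111  (7)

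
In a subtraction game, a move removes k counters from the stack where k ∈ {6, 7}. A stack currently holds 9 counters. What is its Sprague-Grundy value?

1

Compute g(0), g(1), … for moves {6, 7}:
k:     0  1  2  3  4  5  6  7  8  9
g(k):  0  0  0  0  0  0  1  1  1  1
So g(9) = 1.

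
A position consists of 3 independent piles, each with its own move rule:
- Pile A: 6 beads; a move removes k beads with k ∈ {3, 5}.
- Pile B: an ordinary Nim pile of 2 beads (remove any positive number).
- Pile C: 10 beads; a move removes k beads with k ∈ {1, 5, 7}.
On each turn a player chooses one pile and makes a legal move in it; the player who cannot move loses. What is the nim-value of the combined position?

0

For pile A, compute g(0), g(1), … with moves {3, 5}:
k:     0  1  2  3  4  5  6
g(k):  0  0  0  1  1  1  2
So g(6) = 2.
Pile B is a plain Nim pile of size 2, so its Grundy value is 2.
Grundy values for pile C (subtraction set {1, 5, 7}):
k:     0  1  2  3  4  5  6  7  8  9 10
g(k):  0  1  0  1  0  1  0  1  0  1  0
So g(10) = 0.
The value of a disjunctive sum is the nim-sum of the parts.
Combined value = 2 XOR 2 XOR 0 = 0.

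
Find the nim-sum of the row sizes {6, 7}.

1

Compute the nim-sum pairwise:
6 ^ 7 = 1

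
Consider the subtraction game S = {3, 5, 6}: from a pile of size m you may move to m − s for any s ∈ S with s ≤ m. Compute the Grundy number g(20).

0

Compute g(0), g(1), … for moves {3, 5, 6}:
k:     0  1  2  3  4  5  6  7  8  9 10 11 12 13 14 15 16 17 18 19 20
g(k):  0  0  0  1  1  1  2  2  2  0  0  0  1  1  1  2  2  2  0  0  0
So g(20) = 0.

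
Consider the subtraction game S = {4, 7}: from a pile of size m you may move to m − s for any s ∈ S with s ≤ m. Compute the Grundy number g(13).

0

Grundy values for subtraction set {4, 7}:
g(0) = mex{} = 0
g(1) = mex{} = 0
g(2) = mex{} = 0
g(3) = mex{} = 0
g(4) = mex{0} = 1
g(5) = mex{0} = 1
g(6) = mex{0} = 1
g(7) = mex{0} = 1
g(8) = mex{0,1} = 2
g(9) = mex{0,1} = 2
g(10) = mex{0,1} = 2
g(11) = mex{1} = 0
g(12) = mex{1,2} = 0
g(13) = mex{1,2} = 0
So g(13) = 0.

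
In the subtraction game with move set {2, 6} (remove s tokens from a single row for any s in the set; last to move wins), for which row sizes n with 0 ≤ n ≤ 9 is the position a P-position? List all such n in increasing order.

Build the Grundy sequence with g(k) = mex{g(k−s) : s ∈ {2, 6}, s ≤ k}:
k:     0  1  2  3  4  5  6  7  8  9
g(k):  0  0  1  1  0  0  1  1  0  0
The P-positions (g = 0) in 0..9 are 0, 1, 4, 5, 8, 9.

0, 1, 4, 5, 8, 9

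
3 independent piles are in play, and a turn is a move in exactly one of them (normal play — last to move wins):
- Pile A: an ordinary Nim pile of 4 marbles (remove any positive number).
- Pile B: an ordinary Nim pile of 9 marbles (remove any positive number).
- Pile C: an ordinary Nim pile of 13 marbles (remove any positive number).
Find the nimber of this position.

0

Pile A is a plain Nim pile of size 4, so its Grundy value is 4.
Pile B is a plain Nim pile of size 9, so its Grundy value is 9.
Pile C is a plain Nim pile of size 13, so its Grundy value is 13.
By the Sprague-Grundy theorem, the Grundy value of a sum of independent games is the XOR of the component values.
Combined value = 4 XOR 9 XOR 13 = 0.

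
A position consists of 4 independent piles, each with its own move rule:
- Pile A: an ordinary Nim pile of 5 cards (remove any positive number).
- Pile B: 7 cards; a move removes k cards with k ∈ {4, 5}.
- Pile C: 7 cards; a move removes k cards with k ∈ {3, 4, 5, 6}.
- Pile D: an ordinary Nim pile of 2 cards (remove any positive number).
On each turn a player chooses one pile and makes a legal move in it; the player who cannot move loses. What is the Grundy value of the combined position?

4

Pile A is a plain Nim pile of size 5, so its Grundy value is 5.
Grundy values for pile B (subtraction set {4, 5}):
g(0) = mex{} = 0
g(1) = mex{} = 0
g(2) = mex{} = 0
g(3) = mex{} = 0
g(4) = mex{0} = 1
g(5) = mex{0} = 1
g(6) = mex{0} = 1
g(7) = mex{0} = 1
So g(7) = 1.
Build the Grundy sequence for pile C with g(k) = mex{g(k−s) : s ∈ {3, 4, 5, 6}, s ≤ k}:
g(0) = mex{} = 0
g(1) = mex{} = 0
g(2) = mex{} = 0
g(3) = mex{0} = 1
g(4) = mex{0} = 1
g(5) = mex{0} = 1
g(6) = mex{0,1} = 2
g(7) = mex{0,1} = 2
So g(7) = 2.
Pile D is a plain Nim pile of size 2, so its Grundy value is 2.
The value of a disjunctive sum is the nim-sum of the parts.
Combined value = 5 XOR 1 XOR 2 XOR 2 = 4.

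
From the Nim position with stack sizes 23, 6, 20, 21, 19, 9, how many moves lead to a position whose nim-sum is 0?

Write each in binary and XOR column by column:
  10111  (23)
  00110  (6)
  10100  (20)
  10101  (21)
  10011  (19)
  01001  (9)
  -----
  01010  (10)
The overall nim-sum is X = 10. A stack of size p has a winning move iff p XOR X < p (reduce it to p XOR X).
  23: 23 XOR 10 = 29 ≥ 23 — no move.
  6: 6 XOR 10 = 12 ≥ 6 — no move.
  20: 20 XOR 10 = 30 ≥ 20 — no move.
  21: 21 XOR 10 = 31 ≥ 21 — no move.
  19: 19 XOR 10 = 25 ≥ 19 — no move.
  9: 9 XOR 10 = 3 < 9 — winning move (to 3).
That gives 1 winning move.

1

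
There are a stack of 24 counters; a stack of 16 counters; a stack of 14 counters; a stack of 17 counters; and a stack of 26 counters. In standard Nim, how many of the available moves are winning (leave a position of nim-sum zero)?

3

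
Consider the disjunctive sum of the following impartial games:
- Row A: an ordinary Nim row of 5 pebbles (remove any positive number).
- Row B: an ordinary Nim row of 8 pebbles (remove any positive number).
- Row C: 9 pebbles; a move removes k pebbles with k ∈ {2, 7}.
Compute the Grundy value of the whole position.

Row A is a plain Nim row of size 5, so its Grundy value is 5.
Row B is a plain Nim row of size 8, so its Grundy value is 8.
Build the Grundy sequence for row C with g(k) = mex{g(k−s) : s ∈ {2, 7}, s ≤ k}:
k:     0  1  2  3  4  5  6  7  8  9
g(k):  0  0  1  1  0  0  1  1  2  0
So g(9) = 0.
By the Sprague-Grundy theorem, the Grundy value of a sum of independent games is the XOR of the component values.
Combined value = 5 ⊕ 8 ⊕ 0 = 13.

13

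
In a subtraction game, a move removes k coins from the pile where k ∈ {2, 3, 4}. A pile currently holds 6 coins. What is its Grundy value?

Compute g(0), g(1), … for moves {2, 3, 4}:
g(0) = mex{} = 0
g(1) = mex{} = 0
g(2) = mex{0} = 1
g(3) = mex{0} = 1
g(4) = mex{0,1} = 2
g(5) = mex{0,1} = 2
g(6) = mex{1,2} = 0
So g(6) = 0.

0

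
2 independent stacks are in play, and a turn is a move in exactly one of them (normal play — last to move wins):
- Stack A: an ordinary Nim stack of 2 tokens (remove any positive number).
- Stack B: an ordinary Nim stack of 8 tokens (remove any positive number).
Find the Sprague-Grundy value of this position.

Stack A is a plain Nim stack of size 2, so its Grundy value is 2.
Stack B is a plain Nim stack of size 8, so its Grundy value is 8.
The value of a disjunctive sum is the nim-sum of the parts.
Combined value = 2 ⊕ 8 = 10.

10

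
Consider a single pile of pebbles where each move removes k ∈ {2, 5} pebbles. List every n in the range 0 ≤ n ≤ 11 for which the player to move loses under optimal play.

0, 1, 4, 7, 8, 11

Compute g(0), g(1), … for moves {2, 5}:
k:     0  1  2  3  4  5  6  7  8  9 10 11
g(k):  0  0  1  1  0  2  1  0  0  1  1  0
The P-positions (g = 0) in 0..11 are 0, 1, 4, 7, 8, 11.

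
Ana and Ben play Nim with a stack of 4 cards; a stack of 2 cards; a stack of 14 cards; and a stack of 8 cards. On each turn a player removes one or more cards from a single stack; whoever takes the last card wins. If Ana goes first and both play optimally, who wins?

Nim-sum: 4 ⊕ 2 ⊕ 14 ⊕ 8 = 0.
The nim-sum is 0, so this is a P-position: the player to move is in a losing position under optimal play; Ana is about to move from it and so loses — Ben wins.

Ben wins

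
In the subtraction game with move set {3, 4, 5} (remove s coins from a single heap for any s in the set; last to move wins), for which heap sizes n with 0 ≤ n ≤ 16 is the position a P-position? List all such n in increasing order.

0, 1, 2, 8, 9, 10, 16

Build the Grundy sequence with g(k) = mex{g(k−s) : s ∈ {3, 4, 5}, s ≤ k}:
k:     0  1  2  3  4  5  6  7  8  9 10 11 12 13 14 15 16
g(k):  0  0  0  1  1  1  2  2  0  0  0  1  1  1  2  2  0
The P-positions (g = 0) in 0..16 are 0, 1, 2, 8, 9, 10, 16.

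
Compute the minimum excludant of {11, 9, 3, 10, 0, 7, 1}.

2

The values 0, 1 are all present; 2 is the first non-negative integer missing from the set.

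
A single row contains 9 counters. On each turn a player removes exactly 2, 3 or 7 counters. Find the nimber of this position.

2

Grundy values for subtraction set {2, 3, 7}:
g(0) = mex{} = 0
g(1) = mex{} = 0
g(2) = mex{0} = 1
g(3) = mex{0} = 1
g(4) = mex{0,1} = 2
g(5) = mex{1} = 0
g(6) = mex{1,2} = 0
g(7) = mex{0,2} = 1
g(8) = mex{0} = 1
g(9) = mex{0,1} = 2
So g(9) = 2.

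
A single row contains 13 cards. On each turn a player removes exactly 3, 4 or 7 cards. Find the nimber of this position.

1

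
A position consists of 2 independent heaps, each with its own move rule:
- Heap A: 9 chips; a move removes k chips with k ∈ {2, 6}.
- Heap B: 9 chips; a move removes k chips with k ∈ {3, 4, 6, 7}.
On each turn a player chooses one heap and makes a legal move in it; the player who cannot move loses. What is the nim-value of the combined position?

3

Build the Grundy sequence for heap A with g(k) = mex{g(k−s) : s ∈ {2, 6}, s ≤ k}:
k:     0  1  2  3  4  5  6  7  8  9
g(k):  0  0  1  1  0  0  1  1  0  0
So g(9) = 0.
For heap B, compute g(0), g(1), … with moves {3, 4, 6, 7}:
g(0) = mex{} = 0
g(1) = mex{} = 0
g(2) = mex{} = 0
g(3) = mex{0} = 1
g(4) = mex{0} = 1
g(5) = mex{0} = 1
g(6) = mex{0,1} = 2
g(7) = mex{0,1} = 2
g(8) = mex{0,1} = 2
g(9) = mex{0,1,2} = 3
So g(9) = 3.
The value of a disjunctive sum is the nim-sum of the parts.
Combined value = 0 XOR 3 = 3.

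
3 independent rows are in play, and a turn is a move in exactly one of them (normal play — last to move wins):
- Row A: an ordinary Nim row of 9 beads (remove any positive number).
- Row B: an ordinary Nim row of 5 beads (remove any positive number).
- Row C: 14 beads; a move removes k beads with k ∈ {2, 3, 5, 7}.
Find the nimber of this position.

14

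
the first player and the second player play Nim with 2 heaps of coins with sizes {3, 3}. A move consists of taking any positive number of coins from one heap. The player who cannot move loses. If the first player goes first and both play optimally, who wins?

the second player wins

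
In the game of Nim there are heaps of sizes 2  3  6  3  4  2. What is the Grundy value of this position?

Compute the nim-sum pairwise:
2 XOR 3 = 1
1 XOR 6 = 7
7 XOR 3 = 4
4 XOR 4 = 0
0 XOR 2 = 2

2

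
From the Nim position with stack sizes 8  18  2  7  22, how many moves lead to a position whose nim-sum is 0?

1

Nim-sum: 8 ⊕ 18 ⊕ 2 ⊕ 7 ⊕ 22 = 9.
The overall nim-sum is X = 9. A stack of size p has a winning move iff p XOR X < p (reduce it to p XOR X).
  8: 8 XOR 9 = 1 < 8 — winning move (to 1).
  18: 18 XOR 9 = 27 ≥ 18 — no move.
  2: 2 XOR 9 = 11 ≥ 2 — no move.
  7: 7 XOR 9 = 14 ≥ 7 — no move.
  22: 22 XOR 9 = 31 ≥ 22 — no move.
That gives 1 winning move.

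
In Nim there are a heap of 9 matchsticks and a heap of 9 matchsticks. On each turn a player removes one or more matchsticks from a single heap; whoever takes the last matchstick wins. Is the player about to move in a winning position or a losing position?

Nim-sum: 9 ⊕ 9 = 0.
The nim-sum is 0, so this is a P-position: the player to move is in a losing position under optimal play.

Losing position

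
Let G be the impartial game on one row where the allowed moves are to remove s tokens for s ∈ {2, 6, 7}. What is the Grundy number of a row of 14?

Grundy values for subtraction set {2, 6, 7}:
k:     0  1  2  3  4  5  6  7  8  9 10 11 12 13 14
g(k):  0  0  1  1  0  0  1  1  2  0  3  1  2  0  0
So g(14) = 0.

0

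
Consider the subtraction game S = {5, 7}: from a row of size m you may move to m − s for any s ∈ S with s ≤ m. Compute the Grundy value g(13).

0

Compute g(0), g(1), … for moves {5, 7}:
g(0) = mex{} = 0
g(1) = mex{} = 0
g(2) = mex{} = 0
g(3) = mex{} = 0
g(4) = mex{} = 0
g(5) = mex{0} = 1
g(6) = mex{0} = 1
g(7) = mex{0} = 1
g(8) = mex{0} = 1
g(9) = mex{0} = 1
g(10) = mex{0,1} = 2
g(11) = mex{0,1} = 2
g(12) = mex{1} = 0
g(13) = mex{1} = 0
So g(13) = 0.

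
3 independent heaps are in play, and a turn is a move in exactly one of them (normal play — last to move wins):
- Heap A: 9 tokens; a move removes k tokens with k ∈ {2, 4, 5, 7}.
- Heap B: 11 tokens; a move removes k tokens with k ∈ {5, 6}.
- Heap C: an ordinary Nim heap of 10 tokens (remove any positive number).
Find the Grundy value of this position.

10

Build the Grundy sequence for heap A with g(k) = mex{g(k−s) : s ∈ {2, 4, 5, 7}, s ≤ k}:
k:     0  1  2  3  4  5  6  7  8  9
g(k):  0  0  1  1  2  2  3  3  4  0
So g(9) = 0.
Grundy values for heap B (subtraction set {5, 6}):
k:     0  1  2  3  4  5  6  7  8  9 10 11
g(k):  0  0  0  0  0  1  1  1  1  1  2  0
So g(11) = 0.
Heap C is a plain Nim heap of size 10, so its Grundy value is 10.
By the Sprague-Grundy theorem, the Grundy value of a sum of independent games is the XOR of the component values.
Combined value = 0 XOR 0 XOR 10 = 10.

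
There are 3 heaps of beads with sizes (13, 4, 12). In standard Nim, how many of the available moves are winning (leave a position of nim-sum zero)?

3

In binary:
  1101  (13)
  0100  (4)
  1100  (12)
  ----
  0101  (5)
The overall nim-sum is X = 5. A heap of size p has a winning move iff p XOR X < p (reduce it to p XOR X).
  13: 13 XOR 5 = 8 < 13 — winning move (to 8).
  4: 4 XOR 5 = 1 < 4 — winning move (to 1).
  12: 12 XOR 5 = 9 < 12 — winning move (to 9).
That gives 3 winning moves.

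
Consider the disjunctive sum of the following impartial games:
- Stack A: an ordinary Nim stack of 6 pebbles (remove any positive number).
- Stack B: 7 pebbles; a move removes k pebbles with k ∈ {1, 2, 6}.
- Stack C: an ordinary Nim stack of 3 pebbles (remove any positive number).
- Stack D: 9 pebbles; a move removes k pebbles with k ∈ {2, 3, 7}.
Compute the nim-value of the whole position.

Stack A is a plain Nim stack of size 6, so its Grundy value is 6.
Build the Grundy sequence for stack B with g(k) = mex{g(k−s) : s ∈ {1, 2, 6}, s ≤ k}:
g(0) = mex{} = 0
g(1) = mex{0} = 1
g(2) = mex{0,1} = 2
g(3) = mex{1,2} = 0
g(4) = mex{0,2} = 1
g(5) = mex{0,1} = 2
g(6) = mex{0,1,2} = 3
g(7) = mex{1,2,3} = 0
So g(7) = 0.
Stack C is a plain Nim stack of size 3, so its Grundy value is 3.
Grundy values for stack D (subtraction set {2, 3, 7}):
k:     0  1  2  3  4  5  6  7  8  9
g(k):  0  0  1  1  2  0  0  1  1  2
So g(9) = 2.
By the Sprague-Grundy theorem, the Grundy value of a sum of independent games is the XOR of the component values.
Combined value = 6 XOR 0 XOR 3 XOR 2 = 7.

7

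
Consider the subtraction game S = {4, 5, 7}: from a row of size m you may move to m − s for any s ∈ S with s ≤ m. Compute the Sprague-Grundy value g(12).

Compute g(0), g(1), … for moves {4, 5, 7}:
g(0) = mex{} = 0
g(1) = mex{} = 0
g(2) = mex{} = 0
g(3) = mex{} = 0
g(4) = mex{0} = 1
g(5) = mex{0} = 1
g(6) = mex{0} = 1
g(7) = mex{0} = 1
g(8) = mex{0,1} = 2
g(9) = mex{0,1} = 2
g(10) = mex{0,1} = 2
g(11) = mex{1} = 0
g(12) = mex{1,2} = 0
So g(12) = 0.

0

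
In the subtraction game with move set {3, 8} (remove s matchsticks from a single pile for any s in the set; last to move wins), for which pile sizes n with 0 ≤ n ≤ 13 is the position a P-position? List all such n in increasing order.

0, 1, 2, 6, 7, 11, 12, 13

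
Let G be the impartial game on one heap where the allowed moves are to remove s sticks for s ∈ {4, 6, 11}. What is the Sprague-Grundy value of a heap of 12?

3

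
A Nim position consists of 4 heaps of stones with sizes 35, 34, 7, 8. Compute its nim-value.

Compute the nim-sum pairwise:
35 ⊕ 34 = 1
1 ⊕ 7 = 6
6 ⊕ 8 = 14

14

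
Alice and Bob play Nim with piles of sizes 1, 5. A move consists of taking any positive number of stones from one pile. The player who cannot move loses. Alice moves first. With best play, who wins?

In binary:
  001  (1)
  101  (5)
  ---
  100  (4)
The nim-sum is 4 ≠ 0, so this is an N-position: the player to move can win; Alice has a winning move.

Alice wins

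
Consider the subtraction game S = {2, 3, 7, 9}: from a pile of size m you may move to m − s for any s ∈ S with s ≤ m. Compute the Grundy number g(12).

Compute g(0), g(1), … for moves {2, 3, 7, 9}:
k:     0  1  2  3  4  5  6  7  8  9 10 11 12
g(k):  0  0  1  1  2  0  0  1  1  2  2  0  3
So g(12) = 3.

3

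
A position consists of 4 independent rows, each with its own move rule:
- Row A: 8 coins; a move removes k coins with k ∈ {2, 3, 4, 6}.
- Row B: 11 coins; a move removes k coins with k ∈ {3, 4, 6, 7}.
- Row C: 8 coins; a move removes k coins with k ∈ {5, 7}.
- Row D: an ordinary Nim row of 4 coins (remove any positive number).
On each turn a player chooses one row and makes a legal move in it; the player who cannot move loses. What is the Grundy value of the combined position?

For row A, compute g(0), g(1), … with moves {2, 3, 4, 6}:
g(0) = mex{} = 0
g(1) = mex{} = 0
g(2) = mex{0} = 1
g(3) = mex{0} = 1
g(4) = mex{0,1} = 2
g(5) = mex{0,1} = 2
g(6) = mex{0,1,2} = 3
g(7) = mex{0,1,2} = 3
g(8) = mex{1,2,3} = 0
So g(8) = 0.
Grundy values for row B (subtraction set {3, 4, 6, 7}):
g(0) = mex{} = 0
g(1) = mex{} = 0
g(2) = mex{} = 0
g(3) = mex{0} = 1
g(4) = mex{0} = 1
g(5) = mex{0} = 1
g(6) = mex{0,1} = 2
g(7) = mex{0,1} = 2
g(8) = mex{0,1} = 2
g(9) = mex{0,1,2} = 3
g(10) = mex{1,2} = 0
g(11) = mex{1,2} = 0
So g(11) = 0.
Grundy values for row C (subtraction set {5, 7}):
g(0) = mex{} = 0
g(1) = mex{} = 0
g(2) = mex{} = 0
g(3) = mex{} = 0
g(4) = mex{} = 0
g(5) = mex{0} = 1
g(6) = mex{0} = 1
g(7) = mex{0} = 1
g(8) = mex{0} = 1
So g(8) = 1.
Row D is a plain Nim row of size 4, so its Grundy value is 4.
The value of a disjunctive sum is the nim-sum of the parts.
Combined value = 0 XOR 0 XOR 1 XOR 4 = 5.

5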